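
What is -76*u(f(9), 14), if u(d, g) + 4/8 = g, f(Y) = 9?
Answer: -1026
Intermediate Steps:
u(d, g) = -½ + g
-76*u(f(9), 14) = -76*(-½ + 14) = -76*27/2 = -1026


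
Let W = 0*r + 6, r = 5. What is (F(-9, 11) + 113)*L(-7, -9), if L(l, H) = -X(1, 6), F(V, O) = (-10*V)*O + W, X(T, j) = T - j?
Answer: 5545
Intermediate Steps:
W = 6 (W = 0*5 + 6 = 0 + 6 = 6)
F(V, O) = 6 - 10*O*V (F(V, O) = (-10*V)*O + 6 = -10*O*V + 6 = 6 - 10*O*V)
L(l, H) = 5 (L(l, H) = -(1 - 1*6) = -(1 - 6) = -1*(-5) = 5)
(F(-9, 11) + 113)*L(-7, -9) = ((6 - 10*11*(-9)) + 113)*5 = ((6 + 990) + 113)*5 = (996 + 113)*5 = 1109*5 = 5545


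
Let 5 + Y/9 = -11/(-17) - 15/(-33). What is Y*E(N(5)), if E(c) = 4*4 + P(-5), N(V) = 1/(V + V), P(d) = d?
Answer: -6561/17 ≈ -385.94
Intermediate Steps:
N(V) = 1/(2*V)
Y = -6561/187 (Y = -45 + 9*(-11/(-17) - 15/(-33)) = -45 + 9*(-11*(-1/17) - 15*(-1/33)) = -45 + 9*(11/17 + 5/11) = -45 + 9*(206/187) = -45 + 1854/187 = -6561/187 ≈ -35.086)
E(c) = 11 (E(c) = 4*4 - 5 = 16 - 5 = 11)
Y*E(N(5)) = -6561/187*11 = -6561/17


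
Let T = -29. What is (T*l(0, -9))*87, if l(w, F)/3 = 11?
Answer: -83259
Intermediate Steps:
l(w, F) = 33 (l(w, F) = 3*11 = 33)
(T*l(0, -9))*87 = -29*33*87 = -957*87 = -83259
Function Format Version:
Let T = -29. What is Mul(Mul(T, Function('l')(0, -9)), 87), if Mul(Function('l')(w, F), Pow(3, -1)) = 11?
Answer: -83259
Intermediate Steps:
Function('l')(w, F) = 33 (Function('l')(w, F) = Mul(3, 11) = 33)
Mul(Mul(T, Function('l')(0, -9)), 87) = Mul(Mul(-29, 33), 87) = Mul(-957, 87) = -83259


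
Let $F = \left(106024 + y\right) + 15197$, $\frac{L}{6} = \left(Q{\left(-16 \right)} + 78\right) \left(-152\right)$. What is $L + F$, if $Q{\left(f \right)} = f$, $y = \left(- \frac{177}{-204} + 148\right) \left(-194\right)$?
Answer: $\frac{1217087}{34} \approx 35797.0$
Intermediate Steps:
$y = - \frac{981931}{34}$ ($y = \left(\left(-177\right) \left(- \frac{1}{204}\right) + 148\right) \left(-194\right) = \left(\frac{59}{68} + 148\right) \left(-194\right) = \frac{10123}{68} \left(-194\right) = - \frac{981931}{34} \approx -28880.0$)
$L = -56544$ ($L = 6 \left(-16 + 78\right) \left(-152\right) = 6 \cdot 62 \left(-152\right) = 6 \left(-9424\right) = -56544$)
$F = \frac{3139583}{34}$ ($F = \left(106024 - \frac{981931}{34}\right) + 15197 = \frac{2622885}{34} + 15197 = \frac{3139583}{34} \approx 92341.0$)
$L + F = -56544 + \frac{3139583}{34} = \frac{1217087}{34}$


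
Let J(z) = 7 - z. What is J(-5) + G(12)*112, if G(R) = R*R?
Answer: 16140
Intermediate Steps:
G(R) = R²
J(-5) + G(12)*112 = (7 - 1*(-5)) + 12²*112 = (7 + 5) + 144*112 = 12 + 16128 = 16140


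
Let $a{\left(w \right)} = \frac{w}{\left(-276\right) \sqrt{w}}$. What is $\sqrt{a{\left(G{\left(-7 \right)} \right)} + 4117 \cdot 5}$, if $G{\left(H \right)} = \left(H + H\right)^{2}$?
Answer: $\frac{\sqrt{392019774}}{138} \approx 143.47$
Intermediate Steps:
$G{\left(H \right)} = 4 H^{2}$ ($G{\left(H \right)} = \left(2 H\right)^{2} = 4 H^{2}$)
$a{\left(w \right)} = - \frac{\sqrt{w}}{276}$ ($a{\left(w \right)} = w \left(- \frac{1}{276 \sqrt{w}}\right) = - \frac{\sqrt{w}}{276}$)
$\sqrt{a{\left(G{\left(-7 \right)} \right)} + 4117 \cdot 5} = \sqrt{- \frac{\sqrt{4 \left(-7\right)^{2}}}{276} + 4117 \cdot 5} = \sqrt{- \frac{\sqrt{4 \cdot 49}}{276} + 20585} = \sqrt{- \frac{\sqrt{196}}{276} + 20585} = \sqrt{\left(- \frac{1}{276}\right) 14 + 20585} = \sqrt{- \frac{7}{138} + 20585} = \sqrt{\frac{2840723}{138}} = \frac{\sqrt{392019774}}{138}$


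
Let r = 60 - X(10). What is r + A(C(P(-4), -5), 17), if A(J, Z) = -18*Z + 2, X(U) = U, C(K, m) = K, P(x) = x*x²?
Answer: -254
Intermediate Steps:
P(x) = x³
A(J, Z) = 2 - 18*Z
r = 50 (r = 60 - 1*10 = 60 - 10 = 50)
r + A(C(P(-4), -5), 17) = 50 + (2 - 18*17) = 50 + (2 - 306) = 50 - 304 = -254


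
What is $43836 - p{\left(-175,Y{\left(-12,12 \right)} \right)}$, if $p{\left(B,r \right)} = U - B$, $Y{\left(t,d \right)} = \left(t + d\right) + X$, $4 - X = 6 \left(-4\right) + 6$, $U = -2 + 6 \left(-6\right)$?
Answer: $43699$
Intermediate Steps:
$U = -38$ ($U = -2 - 36 = -38$)
$X = 22$ ($X = 4 - \left(6 \left(-4\right) + 6\right) = 4 - \left(-24 + 6\right) = 4 - -18 = 4 + 18 = 22$)
$Y{\left(t,d \right)} = 22 + d + t$ ($Y{\left(t,d \right)} = \left(t + d\right) + 22 = \left(d + t\right) + 22 = 22 + d + t$)
$p{\left(B,r \right)} = -38 - B$
$43836 - p{\left(-175,Y{\left(-12,12 \right)} \right)} = 43836 - \left(-38 - -175\right) = 43836 - \left(-38 + 175\right) = 43836 - 137 = 43699$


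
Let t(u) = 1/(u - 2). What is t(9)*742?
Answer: 106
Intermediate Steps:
t(u) = 1/(-2 + u)
t(9)*742 = 742/(-2 + 9) = 742/7 = (⅐)*742 = 106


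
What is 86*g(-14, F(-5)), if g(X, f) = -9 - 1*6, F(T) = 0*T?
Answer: -1290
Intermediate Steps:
F(T) = 0
g(X, f) = -15 (g(X, f) = -9 - 6 = -15)
86*g(-14, F(-5)) = 86*(-15) = -1290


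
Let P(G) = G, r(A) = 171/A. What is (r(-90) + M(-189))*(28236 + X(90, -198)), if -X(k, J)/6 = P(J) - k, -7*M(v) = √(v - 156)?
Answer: -284658/5 - 29964*I*√345/7 ≈ -56932.0 - 79508.0*I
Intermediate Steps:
M(v) = -√(-156 + v)/7 (M(v) = -√(v - 156)/7 = -√(-156 + v)/7)
X(k, J) = -6*J + 6*k (X(k, J) = -6*(J - k) = -6*J + 6*k)
(r(-90) + M(-189))*(28236 + X(90, -198)) = (171/(-90) - √(-156 - 189)/7)*(28236 + (-6*(-198) + 6*90)) = (171*(-1/90) - I*√345/7)*(28236 + (1188 + 540)) = (-19/10 - I*√345/7)*(28236 + 1728) = (-19/10 - I*√345/7)*29964 = -284658/5 - 29964*I*√345/7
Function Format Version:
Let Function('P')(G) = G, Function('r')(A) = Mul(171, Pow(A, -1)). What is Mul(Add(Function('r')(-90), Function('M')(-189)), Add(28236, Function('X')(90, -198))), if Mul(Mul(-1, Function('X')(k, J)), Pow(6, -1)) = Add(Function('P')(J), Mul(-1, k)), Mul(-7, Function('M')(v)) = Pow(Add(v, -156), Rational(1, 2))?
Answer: Add(Rational(-284658, 5), Mul(Rational(-29964, 7), I, Pow(345, Rational(1, 2)))) ≈ Add(-56932., Mul(-79508., I))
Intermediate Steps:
Function('M')(v) = Mul(Rational(-1, 7), Pow(Add(-156, v), Rational(1, 2))) (Function('M')(v) = Mul(Rational(-1, 7), Pow(Add(v, -156), Rational(1, 2))) = Mul(Rational(-1, 7), Pow(Add(-156, v), Rational(1, 2))))
Function('X')(k, J) = Add(Mul(-6, J), Mul(6, k)) (Function('X')(k, J) = Mul(-6, Add(J, Mul(-1, k))) = Add(Mul(-6, J), Mul(6, k)))
Mul(Add(Function('r')(-90), Function('M')(-189)), Add(28236, Function('X')(90, -198))) = Mul(Add(Mul(171, Pow(-90, -1)), Mul(Rational(-1, 7), Pow(Add(-156, -189), Rational(1, 2)))), Add(28236, Add(Mul(-6, -198), Mul(6, 90)))) = Mul(Add(Mul(171, Rational(-1, 90)), Mul(Rational(-1, 7), Pow(-345, Rational(1, 2)))), Add(28236, Add(1188, 540))) = Mul(Add(Rational(-19, 10), Mul(Rational(-1, 7), Mul(I, Pow(345, Rational(1, 2))))), Add(28236, 1728)) = Mul(Add(Rational(-19, 10), Mul(Rational(-1, 7), I, Pow(345, Rational(1, 2)))), 29964) = Add(Rational(-284658, 5), Mul(Rational(-29964, 7), I, Pow(345, Rational(1, 2))))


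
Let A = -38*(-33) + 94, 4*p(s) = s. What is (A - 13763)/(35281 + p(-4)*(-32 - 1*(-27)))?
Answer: -12415/35286 ≈ -0.35184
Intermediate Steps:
p(s) = s/4
A = 1348 (A = 1254 + 94 = 1348)
(A - 13763)/(35281 + p(-4)*(-32 - 1*(-27))) = (1348 - 13763)/(35281 + ((¼)*(-4))*(-32 - 1*(-27))) = -12415/(35281 - (-32 + 27)) = -12415/(35281 - 1*(-5)) = -12415/(35281 + 5) = -12415/35286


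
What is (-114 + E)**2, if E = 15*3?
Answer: 4761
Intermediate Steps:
E = 45
(-114 + E)**2 = (-114 + 45)**2 = (-69)**2 = 4761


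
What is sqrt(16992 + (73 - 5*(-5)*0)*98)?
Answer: sqrt(24146) ≈ 155.39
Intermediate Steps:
sqrt(16992 + (73 - 5*(-5)*0)*98) = sqrt(16992 + (73 + 25*0)*98) = sqrt(16992 + (73 + 0)*98) = sqrt(16992 + 73*98) = sqrt(16992 + 7154) = sqrt(24146)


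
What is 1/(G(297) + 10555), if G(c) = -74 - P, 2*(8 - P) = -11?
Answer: 2/20935 ≈ 9.5534e-5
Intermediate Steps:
P = 27/2 (P = 8 - ½*(-11) = 8 + 11/2 = 27/2 ≈ 13.500)
G(c) = -175/2 (G(c) = -74 - 1*27/2 = -74 - 27/2 = -175/2)
1/(G(297) + 10555) = 1/(-175/2 + 10555) = 1/(20935/2) = 2/20935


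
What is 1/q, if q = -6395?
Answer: -1/6395 ≈ -0.00015637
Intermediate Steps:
1/q = 1/(-6395) = -1/6395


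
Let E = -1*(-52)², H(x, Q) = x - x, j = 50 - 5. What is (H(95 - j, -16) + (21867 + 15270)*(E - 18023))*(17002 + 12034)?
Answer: -22350129960564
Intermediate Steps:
j = 45
H(x, Q) = 0
E = -2704 (E = -1*2704 = -2704)
(H(95 - j, -16) + (21867 + 15270)*(E - 18023))*(17002 + 12034) = (0 + (21867 + 15270)*(-2704 - 18023))*(17002 + 12034) = (0 + 37137*(-20727))*29036 = (0 - 769738599)*29036 = -769738599*29036 = -22350129960564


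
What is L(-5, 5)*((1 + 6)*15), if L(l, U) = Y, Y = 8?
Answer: 840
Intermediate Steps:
L(l, U) = 8
L(-5, 5)*((1 + 6)*15) = 8*((1 + 6)*15) = 8*(7*15) = 8*105 = 840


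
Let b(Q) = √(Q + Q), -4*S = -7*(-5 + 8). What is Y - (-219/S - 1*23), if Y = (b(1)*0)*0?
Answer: 453/7 ≈ 64.714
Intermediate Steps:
S = 21/4 (S = -(-7)*(-5 + 8)/4 = -(-7)*3/4 = -¼*(-21) = 21/4 ≈ 5.2500)
b(Q) = √2*√Q (b(Q) = √(2*Q) = √2*√Q)
Y = 0 (Y = ((√2*√1)*0)*0 = ((√2*1)*0)*0 = (√2*0)*0 = 0*0 = 0)
Y - (-219/S - 1*23) = 0 - (-219/21/4 - 1*23) = 0 - (-219*4/21 - 23) = 0 - (-292/7 - 23) = 0 - 1*(-453/7) = 0 + 453/7 = 453/7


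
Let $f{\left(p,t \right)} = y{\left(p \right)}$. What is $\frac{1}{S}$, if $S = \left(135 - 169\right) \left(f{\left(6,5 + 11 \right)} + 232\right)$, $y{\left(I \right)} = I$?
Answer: $- \frac{1}{8092} \approx -0.00012358$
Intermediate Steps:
$f{\left(p,t \right)} = p$
$S = -8092$ ($S = \left(135 - 169\right) \left(6 + 232\right) = \left(-34\right) 238 = -8092$)
$\frac{1}{S} = \frac{1}{-8092} = - \frac{1}{8092}$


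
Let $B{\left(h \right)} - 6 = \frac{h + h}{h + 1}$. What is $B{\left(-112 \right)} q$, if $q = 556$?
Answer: $\frac{494840}{111} \approx 4458.0$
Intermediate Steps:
$B{\left(h \right)} = 6 + \frac{2 h}{1 + h}$ ($B{\left(h \right)} = 6 + \frac{h + h}{h + 1} = 6 + \frac{2 h}{1 + h}$)
$B{\left(-112 \right)} q = \frac{2 \left(3 + 4 \left(-112\right)\right)}{1 - 112} \cdot 556 = \frac{2 \left(3 - 448\right)}{-111} \cdot 556 = 2 \left(- \frac{1}{111}\right) \left(-445\right) 556 = \frac{890}{111} \cdot 556 = \frac{494840}{111}$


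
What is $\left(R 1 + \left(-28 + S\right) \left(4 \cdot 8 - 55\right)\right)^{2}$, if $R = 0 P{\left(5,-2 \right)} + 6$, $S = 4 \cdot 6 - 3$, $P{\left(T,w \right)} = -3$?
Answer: $27889$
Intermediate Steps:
$S = 21$ ($S = 24 - 3 = 21$)
$R = 6$ ($R = 0 \left(-3\right) + 6 = 0 + 6 = 6$)
$\left(R 1 + \left(-28 + S\right) \left(4 \cdot 8 - 55\right)\right)^{2} = \left(6 \cdot 1 + \left(-28 + 21\right) \left(4 \cdot 8 - 55\right)\right)^{2} = \left(6 - 7 \left(32 - 55\right)\right)^{2} = \left(6 - -161\right)^{2} = \left(6 + 161\right)^{2} = 167^{2} = 27889$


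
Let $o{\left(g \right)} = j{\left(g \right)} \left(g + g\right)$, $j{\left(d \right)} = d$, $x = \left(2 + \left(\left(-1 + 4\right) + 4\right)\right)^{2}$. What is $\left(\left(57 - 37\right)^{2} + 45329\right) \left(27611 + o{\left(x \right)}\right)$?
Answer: $1862679357$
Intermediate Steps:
$x = 81$ ($x = \left(2 + \left(3 + 4\right)\right)^{2} = \left(2 + 7\right)^{2} = 9^{2} = 81$)
$o{\left(g \right)} = 2 g^{2}$ ($o{\left(g \right)} = g \left(g + g\right) = g 2 g = 2 g^{2}$)
$\left(\left(57 - 37\right)^{2} + 45329\right) \left(27611 + o{\left(x \right)}\right) = \left(\left(57 - 37\right)^{2} + 45329\right) \left(27611 + 2 \cdot 81^{2}\right) = \left(20^{2} + 45329\right) \left(27611 + 2 \cdot 6561\right) = \left(400 + 45329\right) \left(27611 + 13122\right) = 45729 \cdot 40733 = 1862679357$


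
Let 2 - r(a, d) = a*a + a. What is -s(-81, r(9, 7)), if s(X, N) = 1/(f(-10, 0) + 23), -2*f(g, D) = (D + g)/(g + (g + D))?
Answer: -4/91 ≈ -0.043956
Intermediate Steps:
f(g, D) = -(D + g)/(2*(D + 2*g)) (f(g, D) = -(D + g)/(2*(g + (g + D))) = -(D + g)/(2*(g + (D + g))) = -(D + g)/(2*(D + 2*g)))
r(a, d) = 2 - a - a² (r(a, d) = 2 - (a*a + a) = 2 - (a² + a) = 2 - (a + a²) = 2 + (-a - a²) = 2 - a - a²)
s(X, N) = 4/91 (s(X, N) = 1/((-1*0 - 1*(-10))/(2*(0 + 2*(-10))) + 23) = 1/((0 + 10)/(2*(0 - 20)) + 23) = 1/((½)*10/(-20) + 23) = 1/((½)*(-1/20)*10 + 23) = 1/(-¼ + 23) = 1/(91/4) = 4/91)
-s(-81, r(9, 7)) = -1*4/91 = -4/91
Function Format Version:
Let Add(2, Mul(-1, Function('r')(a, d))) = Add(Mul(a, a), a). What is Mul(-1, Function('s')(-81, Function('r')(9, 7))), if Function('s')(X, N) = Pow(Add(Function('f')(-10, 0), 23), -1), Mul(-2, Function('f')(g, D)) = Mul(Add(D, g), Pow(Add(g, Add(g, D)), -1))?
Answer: Rational(-4, 91) ≈ -0.043956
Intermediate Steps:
Function('f')(g, D) = Mul(Rational(-1, 2), Pow(Add(D, Mul(2, g)), -1), Add(D, g)) (Function('f')(g, D) = Mul(Rational(-1, 2), Mul(Add(D, g), Pow(Add(g, Add(g, D)), -1))) = Mul(Rational(-1, 2), Mul(Add(D, g), Pow(Add(g, Add(D, g)), -1))) = Mul(Rational(-1, 2), Mul(Add(D, g), Pow(Add(D, Mul(2, g)), -1))) = Mul(Rational(-1, 2), Mul(Pow(Add(D, Mul(2, g)), -1), Add(D, g))) = Mul(Rational(-1, 2), Pow(Add(D, Mul(2, g)), -1), Add(D, g)))
Function('r')(a, d) = Add(2, Mul(-1, a), Mul(-1, Pow(a, 2))) (Function('r')(a, d) = Add(2, Mul(-1, Add(Mul(a, a), a))) = Add(2, Mul(-1, Add(Pow(a, 2), a))) = Add(2, Mul(-1, Add(a, Pow(a, 2)))) = Add(2, Add(Mul(-1, a), Mul(-1, Pow(a, 2)))) = Add(2, Mul(-1, a), Mul(-1, Pow(a, 2))))
Function('s')(X, N) = Rational(4, 91) (Function('s')(X, N) = Pow(Add(Mul(Rational(1, 2), Pow(Add(0, Mul(2, -10)), -1), Add(Mul(-1, 0), Mul(-1, -10))), 23), -1) = Pow(Add(Mul(Rational(1, 2), Pow(Add(0, -20), -1), Add(0, 10)), 23), -1) = Pow(Add(Mul(Rational(1, 2), Pow(-20, -1), 10), 23), -1) = Pow(Add(Mul(Rational(1, 2), Rational(-1, 20), 10), 23), -1) = Pow(Add(Rational(-1, 4), 23), -1) = Pow(Rational(91, 4), -1) = Rational(4, 91))
Mul(-1, Function('s')(-81, Function('r')(9, 7))) = Mul(-1, Rational(4, 91)) = Rational(-4, 91)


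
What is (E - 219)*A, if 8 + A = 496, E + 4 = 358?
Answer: 65880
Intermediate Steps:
E = 354 (E = -4 + 358 = 354)
A = 488 (A = -8 + 496 = 488)
(E - 219)*A = (354 - 219)*488 = 135*488 = 65880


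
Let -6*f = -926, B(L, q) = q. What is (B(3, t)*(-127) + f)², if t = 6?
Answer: 3323329/9 ≈ 3.6926e+5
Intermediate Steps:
f = 463/3 (f = -⅙*(-926) = 463/3 ≈ 154.33)
(B(3, t)*(-127) + f)² = (6*(-127) + 463/3)² = (-762 + 463/3)² = (-1823/3)² = 3323329/9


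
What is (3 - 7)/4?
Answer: -1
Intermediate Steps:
(3 - 7)/4 = (¼)*(-4) = -1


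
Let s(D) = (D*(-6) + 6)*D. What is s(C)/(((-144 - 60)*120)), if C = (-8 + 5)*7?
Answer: 77/680 ≈ 0.11324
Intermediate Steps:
C = -21 (C = -3*7 = -21)
s(D) = D*(6 - 6*D) (s(D) = (-6*D + 6)*D = (6 - 6*D)*D = D*(6 - 6*D))
s(C)/(((-144 - 60)*120)) = (6*(-21)*(1 - 1*(-21)))/(((-144 - 60)*120)) = (6*(-21)*(1 + 21))/((-204*120)) = (6*(-21)*22)/(-24480) = -2772*(-1/24480) = 77/680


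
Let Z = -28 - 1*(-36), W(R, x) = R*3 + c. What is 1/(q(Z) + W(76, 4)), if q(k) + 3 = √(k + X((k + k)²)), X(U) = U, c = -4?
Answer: 221/48577 - 2*√66/48577 ≈ 0.0042150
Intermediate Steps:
W(R, x) = -4 + 3*R (W(R, x) = R*3 - 4 = 3*R - 4 = -4 + 3*R)
Z = 8 (Z = -28 + 36 = 8)
q(k) = -3 + √(k + 4*k²) (q(k) = -3 + √(k + (k + k)²) = -3 + √(k + (2*k)²) = -3 + √(k + 4*k²))
1/(q(Z) + W(76, 4)) = 1/((-3 + √(8*(1 + 4*8))) + (-4 + 3*76)) = 1/((-3 + √(8*(1 + 32))) + (-4 + 228)) = 1/((-3 + √(8*33)) + 224) = 1/((-3 + √264) + 224) = 1/((-3 + 2*√66) + 224) = 1/(221 + 2*√66)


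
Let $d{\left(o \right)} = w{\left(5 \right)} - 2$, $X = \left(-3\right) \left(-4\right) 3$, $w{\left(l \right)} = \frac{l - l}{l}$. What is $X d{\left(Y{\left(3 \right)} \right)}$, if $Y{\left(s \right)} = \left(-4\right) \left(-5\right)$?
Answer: $-72$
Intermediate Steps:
$Y{\left(s \right)} = 20$
$w{\left(l \right)} = 0$ ($w{\left(l \right)} = \frac{0}{l} = 0$)
$X = 36$ ($X = 12 \cdot 3 = 36$)
$d{\left(o \right)} = -2$ ($d{\left(o \right)} = 0 - 2 = -2$)
$X d{\left(Y{\left(3 \right)} \right)} = 36 \left(-2\right) = -72$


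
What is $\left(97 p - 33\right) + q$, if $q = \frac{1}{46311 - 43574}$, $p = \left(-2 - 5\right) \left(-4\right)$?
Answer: $\frac{7343372}{2737} \approx 2683.0$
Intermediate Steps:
$p = 28$ ($p = \left(-7\right) \left(-4\right) = 28$)
$q = \frac{1}{2737} \approx 0.00036536$
$\left(97 p - 33\right) + q = \left(97 \cdot 28 - 33\right) + \frac{1}{2737} = \left(2716 - 33\right) + \frac{1}{2737} = 2683 + \frac{1}{2737} = \frac{7343372}{2737}$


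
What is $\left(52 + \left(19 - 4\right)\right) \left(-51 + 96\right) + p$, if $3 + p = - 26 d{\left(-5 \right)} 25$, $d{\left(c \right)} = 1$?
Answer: $2362$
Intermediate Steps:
$p = -653$ ($p = -3 + \left(-26\right) 1 \cdot 25 = -3 - 650 = -653$)
$\left(52 + \left(19 - 4\right)\right) \left(-51 + 96\right) + p = \left(52 + \left(19 - 4\right)\right) \left(-51 + 96\right) - 653 = \left(52 + 15\right) 45 - 653 = 67 \cdot 45 - 653 = 3015 - 653 = 2362$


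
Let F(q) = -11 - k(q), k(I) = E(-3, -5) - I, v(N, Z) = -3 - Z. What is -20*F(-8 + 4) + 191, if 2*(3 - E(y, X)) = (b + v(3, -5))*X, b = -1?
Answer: 601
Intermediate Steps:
E(y, X) = 3 - X/2 (E(y, X) = 3 - (-1 + (-3 - 1*(-5)))*X/2 = 3 - (-1 + (-3 + 5))*X/2 = 3 - (-1 + 2)*X/2 = 3 - X/2)
k(I) = 11/2 - I (k(I) = (3 - 1/2*(-5)) - I = (3 + 5/2) - I = 11/2 - I)
F(q) = -33/2 + q (F(q) = -11 - (11/2 - q) = -11 + (-11/2 + q) = -33/2 + q)
-20*F(-8 + 4) + 191 = -20*(-33/2 + (-8 + 4)) + 191 = -20*(-33/2 - 4) + 191 = -20*(-41/2) + 191 = 410 + 191 = 601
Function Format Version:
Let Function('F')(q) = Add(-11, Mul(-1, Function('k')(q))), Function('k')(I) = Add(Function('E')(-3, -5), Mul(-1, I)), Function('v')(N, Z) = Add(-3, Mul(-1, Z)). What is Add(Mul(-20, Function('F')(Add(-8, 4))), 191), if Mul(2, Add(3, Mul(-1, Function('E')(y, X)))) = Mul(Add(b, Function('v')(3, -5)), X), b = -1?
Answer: 601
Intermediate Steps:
Function('E')(y, X) = Add(3, Mul(Rational(-1, 2), X)) (Function('E')(y, X) = Add(3, Mul(Rational(-1, 2), Mul(Add(-1, Add(-3, Mul(-1, -5))), X))) = Add(3, Mul(Rational(-1, 2), Mul(Add(-1, Add(-3, 5)), X))) = Add(3, Mul(Rational(-1, 2), Mul(Add(-1, 2), X))) = Add(3, Mul(Rational(-1, 2), Mul(1, X))) = Add(3, Mul(Rational(-1, 2), X)))
Function('k')(I) = Add(Rational(11, 2), Mul(-1, I)) (Function('k')(I) = Add(Add(3, Mul(Rational(-1, 2), -5)), Mul(-1, I)) = Add(Add(3, Rational(5, 2)), Mul(-1, I)) = Add(Rational(11, 2), Mul(-1, I)))
Function('F')(q) = Add(Rational(-33, 2), q) (Function('F')(q) = Add(-11, Mul(-1, Add(Rational(11, 2), Mul(-1, q)))) = Add(-11, Add(Rational(-11, 2), q)) = Add(Rational(-33, 2), q))
Add(Mul(-20, Function('F')(Add(-8, 4))), 191) = Add(Mul(-20, Add(Rational(-33, 2), Add(-8, 4))), 191) = Add(Mul(-20, Add(Rational(-33, 2), -4)), 191) = Add(Mul(-20, Rational(-41, 2)), 191) = Add(410, 191) = 601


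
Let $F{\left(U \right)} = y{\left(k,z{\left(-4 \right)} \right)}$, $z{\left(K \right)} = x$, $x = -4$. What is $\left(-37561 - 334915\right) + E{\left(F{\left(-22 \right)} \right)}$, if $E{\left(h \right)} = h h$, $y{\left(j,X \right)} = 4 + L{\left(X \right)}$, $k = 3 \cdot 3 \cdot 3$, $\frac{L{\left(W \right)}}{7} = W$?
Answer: $-371900$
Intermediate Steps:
$L{\left(W \right)} = 7 W$
$k = 27$ ($k = 3 \cdot 9 = 27$)
$z{\left(K \right)} = -4$
$y{\left(j,X \right)} = 4 + 7 X$
$F{\left(U \right)} = -24$ ($F{\left(U \right)} = 4 + 7 \left(-4\right) = 4 - 28 = -24$)
$E{\left(h \right)} = h^{2}$
$\left(-37561 - 334915\right) + E{\left(F{\left(-22 \right)} \right)} = \left(-37561 - 334915\right) + \left(-24\right)^{2} = -372476 + 576 = -371900$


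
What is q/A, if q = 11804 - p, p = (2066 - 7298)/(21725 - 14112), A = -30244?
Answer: -22467271/57561893 ≈ -0.39032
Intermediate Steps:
p = -5232/7613 ≈ -0.68725
q = 89869084/7613 (q = 11804 - 1*(-5232/7613) = 11804 + 5232/7613 = 89869084/7613 ≈ 11805.)
q/A = (89869084/7613)/(-30244) = (89869084/7613)*(-1/30244) = -22467271/57561893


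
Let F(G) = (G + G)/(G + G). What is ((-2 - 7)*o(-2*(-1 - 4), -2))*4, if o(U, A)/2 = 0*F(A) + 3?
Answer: -216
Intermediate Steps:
F(G) = 1 (F(G) = (2*G)/((2*G)) = (2*G)*(1/(2*G)) = 1)
o(U, A) = 6 (o(U, A) = 2*(0*1 + 3) = 2*(0 + 3) = 2*3 = 6)
((-2 - 7)*o(-2*(-1 - 4), -2))*4 = ((-2 - 7)*6)*4 = -9*6*4 = -54*4 = -216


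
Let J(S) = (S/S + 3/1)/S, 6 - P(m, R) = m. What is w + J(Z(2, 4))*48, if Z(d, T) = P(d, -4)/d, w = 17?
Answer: 113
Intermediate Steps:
P(m, R) = 6 - m
Z(d, T) = (6 - d)/d
J(S) = 4/S (J(S) = (1 + 3*1)/S = (1 + 3)/S = 4/S)
w + J(Z(2, 4))*48 = 17 + (4/(((6 - 1*2)/2)))*48 = 17 + (4/(((6 - 2)/2)))*48 = 17 + (4/(((1/2)*4)))*48 = 17 + (4/2)*48 = 17 + (4*(1/2))*48 = 17 + 2*48 = 17 + 96 = 113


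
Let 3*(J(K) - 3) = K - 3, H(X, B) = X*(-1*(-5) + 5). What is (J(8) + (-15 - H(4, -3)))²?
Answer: 22801/9 ≈ 2533.4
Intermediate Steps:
H(X, B) = 10*X (H(X, B) = X*(5 + 5) = X*10 = 10*X)
J(K) = 2 + K/3 (J(K) = 3 + (K - 3)/3 = 3 + (-3 + K)/3 = 3 + (-1 + K/3) = 2 + K/3)
(J(8) + (-15 - H(4, -3)))² = ((2 + (⅓)*8) + (-15 - 10*4))² = ((2 + 8/3) + (-15 - 1*40))² = (14/3 + (-15 - 40))² = (14/3 - 55)² = (-151/3)² = 22801/9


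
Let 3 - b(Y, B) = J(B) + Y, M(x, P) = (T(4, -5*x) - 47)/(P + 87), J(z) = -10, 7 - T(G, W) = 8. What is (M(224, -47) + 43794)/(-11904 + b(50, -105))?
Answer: -218964/59705 ≈ -3.6674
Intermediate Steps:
T(G, W) = -1 (T(G, W) = 7 - 1*8 = 7 - 8 = -1)
M(x, P) = -48/(87 + P) (M(x, P) = (-1 - 47)/(P + 87) = -48/(87 + P))
b(Y, B) = 13 - Y (b(Y, B) = 3 - (-10 + Y) = 3 + (10 - Y) = 13 - Y)
(M(224, -47) + 43794)/(-11904 + b(50, -105)) = (-48/(87 - 47) + 43794)/(-11904 + (13 - 1*50)) = (-48/40 + 43794)/(-11904 + (13 - 50)) = (-48*1/40 + 43794)/(-11904 - 37) = (-6/5 + 43794)/(-11941) = (218964/5)*(-1/11941) = -218964/59705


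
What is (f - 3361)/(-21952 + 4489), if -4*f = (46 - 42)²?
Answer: 3365/17463 ≈ 0.19269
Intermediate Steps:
f = -4 (f = -(46 - 42)²/4 = -¼*4² = -¼*16 = -4)
(f - 3361)/(-21952 + 4489) = (-4 - 3361)/(-21952 + 4489) = -3365/(-17463) = -3365*(-1/17463) = 3365/17463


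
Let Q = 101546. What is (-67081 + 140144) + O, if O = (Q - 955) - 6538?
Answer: 167116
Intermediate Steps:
O = 94053 (O = (101546 - 955) - 6538 = 100591 - 6538 = 94053)
(-67081 + 140144) + O = (-67081 + 140144) + 94053 = 73063 + 94053 = 167116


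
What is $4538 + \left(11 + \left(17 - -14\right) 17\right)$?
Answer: $5076$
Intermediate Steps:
$4538 + \left(11 + \left(17 - -14\right) 17\right) = 4538 + \left(11 + \left(17 + 14\right) 17\right) = 4538 + \left(11 + 31 \cdot 17\right) = 4538 + \left(11 + 527\right) = 4538 + 538 = 5076$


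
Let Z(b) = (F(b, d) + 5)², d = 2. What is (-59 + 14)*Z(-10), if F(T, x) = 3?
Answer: -2880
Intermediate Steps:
Z(b) = 64 (Z(b) = (3 + 5)² = 8² = 64)
(-59 + 14)*Z(-10) = (-59 + 14)*64 = -45*64 = -2880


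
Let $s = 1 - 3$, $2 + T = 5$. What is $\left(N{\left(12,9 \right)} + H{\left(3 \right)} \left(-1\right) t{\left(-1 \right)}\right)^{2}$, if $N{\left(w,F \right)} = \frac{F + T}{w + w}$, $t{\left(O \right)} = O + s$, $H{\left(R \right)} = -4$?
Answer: $\frac{529}{4} \approx 132.25$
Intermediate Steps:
$T = 3$ ($T = -2 + 5 = 3$)
$s = -2$ ($s = 1 - 3 = -2$)
$t{\left(O \right)} = -2 + O$ ($t{\left(O \right)} = O - 2 = -2 + O$)
$N{\left(w,F \right)} = \frac{3 + F}{2 w}$ ($N{\left(w,F \right)} = \frac{F + 3}{w + w} = \frac{3 + F}{2 w}$)
$\left(N{\left(12,9 \right)} + H{\left(3 \right)} \left(-1\right) t{\left(-1 \right)}\right)^{2} = \left(\frac{3 + 9}{2 \cdot 12} + \left(-4\right) \left(-1\right) \left(-2 - 1\right)\right)^{2} = \left(\frac{1}{2} \cdot \frac{1}{12} \cdot 12 + 4 \left(-3\right)\right)^{2} = \left(\frac{1}{2} - 12\right)^{2} = \left(- \frac{23}{2}\right)^{2} = \frac{529}{4}$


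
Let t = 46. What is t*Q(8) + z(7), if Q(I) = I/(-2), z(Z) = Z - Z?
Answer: -184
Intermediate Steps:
z(Z) = 0
Q(I) = -I/2 (Q(I) = I*(-1/2) = -I/2)
t*Q(8) + z(7) = 46*(-1/2*8) + 0 = 46*(-4) + 0 = -184 + 0 = -184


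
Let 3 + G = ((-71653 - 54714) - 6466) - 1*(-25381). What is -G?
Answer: 107455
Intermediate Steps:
G = -107455 (G = -3 + (((-71653 - 54714) - 6466) - 1*(-25381)) = -3 + ((-126367 - 6466) + 25381) = -3 + (-132833 + 25381) = -3 - 107452 = -107455)
-G = -1*(-107455) = 107455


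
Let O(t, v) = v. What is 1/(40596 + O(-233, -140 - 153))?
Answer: 1/40303 ≈ 2.4812e-5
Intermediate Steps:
1/(40596 + O(-233, -140 - 153)) = 1/(40596 + (-140 - 153)) = 1/(40596 - 293) = 1/40303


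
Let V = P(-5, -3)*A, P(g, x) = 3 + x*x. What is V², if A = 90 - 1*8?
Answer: 968256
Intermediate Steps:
P(g, x) = 3 + x²
A = 82 (A = 90 - 8 = 82)
V = 984 (V = (3 + (-3)²)*82 = (3 + 9)*82 = 12*82 = 984)
V² = 984² = 968256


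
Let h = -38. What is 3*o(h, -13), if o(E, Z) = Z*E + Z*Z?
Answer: 1989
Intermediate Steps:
o(E, Z) = Z² + E*Z (o(E, Z) = E*Z + Z² = Z² + E*Z)
3*o(h, -13) = 3*(-13*(-38 - 13)) = 3*(-13*(-51)) = 3*663 = 1989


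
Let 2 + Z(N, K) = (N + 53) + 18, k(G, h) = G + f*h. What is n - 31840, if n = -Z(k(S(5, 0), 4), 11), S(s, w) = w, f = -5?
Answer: -31889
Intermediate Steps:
k(G, h) = G - 5*h
Z(N, K) = 69 + N (Z(N, K) = -2 + ((N + 53) + 18) = -2 + ((53 + N) + 18) = -2 + (71 + N) = 69 + N)
n = -49 (n = -(69 + (0 - 5*4)) = -(69 + (0 - 20)) = -(69 - 20) = -1*49 = -49)
n - 31840 = -49 - 31840 = -31889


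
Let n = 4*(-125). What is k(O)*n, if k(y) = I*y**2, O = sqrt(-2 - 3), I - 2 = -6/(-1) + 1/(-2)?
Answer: 18750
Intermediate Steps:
I = 15/2 (I = 2 + (-6/(-1) + 1/(-2)) = 2 + (-6*(-1) + 1*(-1/2)) = 2 + (6 - 1/2) = 2 + 11/2 = 15/2 ≈ 7.5000)
O = I*sqrt(5) (O = sqrt(-5) = I*sqrt(5) ≈ 2.2361*I)
n = -500
k(y) = 15*y**2/2
k(O)*n = (15*(I*sqrt(5))**2/2)*(-500) = ((15/2)*(-5))*(-500) = -75/2*(-500) = 18750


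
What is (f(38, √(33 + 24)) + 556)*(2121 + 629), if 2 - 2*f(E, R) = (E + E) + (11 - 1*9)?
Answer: 1424500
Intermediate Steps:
f(E, R) = -E (f(E, R) = 1 - ((E + E) + (11 - 1*9))/2 = 1 - (2*E + (11 - 9))/2 = 1 - (2*E + 2)/2 = 1 - (2 + 2*E)/2 = 1 + (-1 - E) = -E)
(f(38, √(33 + 24)) + 556)*(2121 + 629) = (-1*38 + 556)*(2121 + 629) = (-38 + 556)*2750 = 518*2750 = 1424500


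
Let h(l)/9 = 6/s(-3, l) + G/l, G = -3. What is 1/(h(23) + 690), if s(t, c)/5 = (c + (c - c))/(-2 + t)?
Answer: 23/15789 ≈ 0.0014567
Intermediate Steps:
s(t, c) = 5*c/(-2 + t) (s(t, c) = 5*((c + (c - c))/(-2 + t)) = 5*((c + 0)/(-2 + t)) = 5*(c/(-2 + t)) = 5*c/(-2 + t))
h(l) = -81/l (h(l) = 9*(6/((5*l/(-2 - 3))) - 3/l) = 9*(6/((5*l/(-5))) - 3/l) = 9*(6/((5*l*(-⅕))) - 3/l) = 9*(6/((-l)) - 3/l) = 9*(6*(-1/l) - 3/l) = 9*(-6/l - 3/l) = 9*(-9/l) = -81/l)
1/(h(23) + 690) = 1/(-81/23 + 690) = 1/(15789/23) = 23/15789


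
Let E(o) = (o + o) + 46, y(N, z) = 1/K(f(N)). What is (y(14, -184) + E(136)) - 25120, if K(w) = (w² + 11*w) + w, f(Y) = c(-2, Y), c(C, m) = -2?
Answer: -496041/20 ≈ -24802.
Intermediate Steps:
f(Y) = -2
K(w) = w² + 12*w
y(N, z) = -1/20 (y(N, z) = 1/(-2*(12 - 2)) = 1/(-2*10) = 1/(-20) = -1/20)
E(o) = 46 + 2*o (E(o) = 2*o + 46 = 46 + 2*o)
(y(14, -184) + E(136)) - 25120 = (-1/20 + (46 + 2*136)) - 25120 = (-1/20 + (46 + 272)) - 25120 = (-1/20 + 318) - 25120 = 6359/20 - 25120 = -496041/20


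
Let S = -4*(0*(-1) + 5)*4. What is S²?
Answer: 6400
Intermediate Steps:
S = -80 (S = -4*(0 + 5)*4 = -4*5*4 = -20*4 = -80)
S² = (-80)² = 6400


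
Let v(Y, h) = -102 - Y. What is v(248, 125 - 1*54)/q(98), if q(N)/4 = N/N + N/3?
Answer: -525/202 ≈ -2.5990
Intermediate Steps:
q(N) = 4 + 4*N/3 (q(N) = 4*(N/N + N/3) = 4*(1 + N*(1/3)) = 4*(1 + N/3) = 4 + 4*N/3)
v(248, 125 - 1*54)/q(98) = (-102 - 1*248)/(4 + (4/3)*98) = (-102 - 248)/(4 + 392/3) = -350/404/3 = -350*3/404 = -525/202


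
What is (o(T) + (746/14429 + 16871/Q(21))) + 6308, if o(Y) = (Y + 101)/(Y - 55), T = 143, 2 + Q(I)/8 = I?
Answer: 154928205109/24125288 ≈ 6421.8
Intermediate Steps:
Q(I) = -16 + 8*I
o(Y) = (101 + Y)/(-55 + Y)
(o(T) + (746/14429 + 16871/Q(21))) + 6308 = ((101 + 143)/(-55 + 143) + (746/14429 + 16871/(-16 + 8*21))) + 6308 = (244/88 + (746*(1/14429) + 16871/(-16 + 168))) + 6308 = ((1/88)*244 + (746/14429 + 16871/152)) + 6308 = (61/22 + (746/14429 + 16871*(1/152))) + 6308 = (61/22 + (746/14429 + 16871/152)) + 6308 = (61/22 + 243545051/2193208) + 6308 = 2745888405/24125288 + 6308 = 154928205109/24125288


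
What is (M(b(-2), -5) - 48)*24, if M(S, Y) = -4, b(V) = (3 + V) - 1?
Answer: -1248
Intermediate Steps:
b(V) = 2 + V
(M(b(-2), -5) - 48)*24 = (-4 - 48)*24 = -52*24 = -1248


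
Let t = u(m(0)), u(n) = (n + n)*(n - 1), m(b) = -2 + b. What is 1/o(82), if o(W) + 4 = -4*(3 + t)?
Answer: -1/64 ≈ -0.015625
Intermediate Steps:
u(n) = 2*n*(-1 + n) (u(n) = (2*n)*(-1 + n) = 2*n*(-1 + n))
t = 12 (t = 2*(-2 + 0)*(-1 + (-2 + 0)) = 2*(-2)*(-1 - 2) = 2*(-2)*(-3) = 12)
o(W) = -64 (o(W) = -4 - 4*(3 + 12) = -4 - 4*15 = -4 - 60 = -64)
1/o(82) = 1/(-64) = -1/64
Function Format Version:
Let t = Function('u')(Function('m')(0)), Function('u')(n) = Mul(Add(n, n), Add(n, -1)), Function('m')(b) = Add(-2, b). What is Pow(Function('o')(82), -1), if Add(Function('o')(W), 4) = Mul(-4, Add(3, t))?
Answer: Rational(-1, 64) ≈ -0.015625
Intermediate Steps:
Function('u')(n) = Mul(2, n, Add(-1, n)) (Function('u')(n) = Mul(Mul(2, n), Add(-1, n)) = Mul(2, n, Add(-1, n)))
t = 12 (t = Mul(2, Add(-2, 0), Add(-1, Add(-2, 0))) = Mul(2, -2, Add(-1, -2)) = Mul(2, -2, -3) = 12)
Function('o')(W) = -64 (Function('o')(W) = Add(-4, Mul(-4, Add(3, 12))) = Add(-4, Mul(-4, 15)) = Add(-4, -60) = -64)
Pow(Function('o')(82), -1) = Pow(-64, -1) = Rational(-1, 64)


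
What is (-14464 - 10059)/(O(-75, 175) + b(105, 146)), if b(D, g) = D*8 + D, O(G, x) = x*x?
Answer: -24523/31570 ≈ -0.77678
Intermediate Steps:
O(G, x) = x**2
b(D, g) = 9*D (b(D, g) = 8*D + D = 9*D)
(-14464 - 10059)/(O(-75, 175) + b(105, 146)) = (-14464 - 10059)/(175**2 + 9*105) = -24523/(30625 + 945) = -24523/31570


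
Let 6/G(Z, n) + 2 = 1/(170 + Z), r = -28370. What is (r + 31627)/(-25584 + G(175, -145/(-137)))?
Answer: -2244073/17629446 ≈ -0.12729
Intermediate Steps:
G(Z, n) = 6/(-2 + 1/(170 + Z))
(r + 31627)/(-25584 + G(175, -145/(-137))) = (-28370 + 31627)/(-25584 + 6*(-170 - 1*175)/(339 + 2*175)) = 3257/(-25584 + 6*(-170 - 175)/(339 + 350)) = 3257/(-25584 + 6*(-345)/689) = 3257/(-25584 + 6*(1/689)*(-345)) = 3257/(-25584 - 2070/689) = 3257/(-17629446/689) = 3257*(-689/17629446) = -2244073/17629446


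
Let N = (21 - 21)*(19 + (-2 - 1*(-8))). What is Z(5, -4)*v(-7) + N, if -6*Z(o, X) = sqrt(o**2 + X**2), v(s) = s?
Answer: 7*sqrt(41)/6 ≈ 7.4703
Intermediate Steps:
N = 0 (N = 0*(19 + (-2 + 8)) = 0*(19 + 6) = 0*25 = 0)
Z(o, X) = -sqrt(X**2 + o**2)/6 (Z(o, X) = -sqrt(o**2 + X**2)/6 = -sqrt(X**2 + o**2)/6)
Z(5, -4)*v(-7) + N = -sqrt((-4)**2 + 5**2)/6*(-7) + 0 = -sqrt(16 + 25)/6*(-7) + 0 = -sqrt(41)/6*(-7) + 0 = 7*sqrt(41)/6 + 0 = 7*sqrt(41)/6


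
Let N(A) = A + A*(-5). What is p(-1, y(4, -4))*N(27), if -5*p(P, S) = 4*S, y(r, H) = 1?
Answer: 432/5 ≈ 86.400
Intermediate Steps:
p(P, S) = -4*S/5
N(A) = -4*A (N(A) = A - 5*A = -4*A)
p(-1, y(4, -4))*N(27) = (-⅘*1)*(-4*27) = -⅘*(-108) = 432/5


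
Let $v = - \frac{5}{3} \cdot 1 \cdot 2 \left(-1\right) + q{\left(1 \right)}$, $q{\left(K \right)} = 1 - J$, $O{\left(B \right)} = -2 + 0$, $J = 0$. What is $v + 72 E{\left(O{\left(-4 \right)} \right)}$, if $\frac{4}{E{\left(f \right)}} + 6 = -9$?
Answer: $- \frac{223}{15} \approx -14.867$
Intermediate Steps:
$O{\left(B \right)} = -2$
$E{\left(f \right)} = - \frac{4}{15}$ ($E{\left(f \right)} = \frac{4}{-6 - 9} = \frac{4}{-15} = 4 \left(- \frac{1}{15}\right) = - \frac{4}{15}$)
$q{\left(K \right)} = 1$ ($q{\left(K \right)} = 1 - 0 = 1 + 0 = 1$)
$v = \frac{13}{3}$ ($v = - \frac{5}{3} \cdot 1 \cdot 2 \left(-1\right) + 1 = \left(-5\right) \frac{1}{3} \cdot 2 \left(-1\right) + 1 = \left(- \frac{5}{3}\right) \left(-2\right) + 1 = \frac{10}{3} + 1 = \frac{13}{3} \approx 4.3333$)
$v + 72 E{\left(O{\left(-4 \right)} \right)} = \frac{13}{3} + 72 \left(- \frac{4}{15}\right) = \frac{13}{3} - \frac{96}{5} = - \frac{223}{15}$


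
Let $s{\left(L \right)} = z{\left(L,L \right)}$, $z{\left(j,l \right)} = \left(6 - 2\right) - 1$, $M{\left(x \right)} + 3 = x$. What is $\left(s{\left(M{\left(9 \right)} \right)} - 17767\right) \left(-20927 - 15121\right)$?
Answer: $640356672$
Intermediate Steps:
$M{\left(x \right)} = -3 + x$
$z{\left(j,l \right)} = 3$ ($z{\left(j,l \right)} = 4 - 1 = 3$)
$s{\left(L \right)} = 3$
$\left(s{\left(M{\left(9 \right)} \right)} - 17767\right) \left(-20927 - 15121\right) = \left(3 - 17767\right) \left(-20927 - 15121\right) = \left(-17764\right) \left(-36048\right) = 640356672$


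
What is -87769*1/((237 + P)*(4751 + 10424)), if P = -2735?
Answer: 87769/37907150 ≈ 0.0023154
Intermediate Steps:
-87769*1/((237 + P)*(4751 + 10424)) = -87769*1/((237 - 2735)*(4751 + 10424)) = -87769/(15175*(-2498)) = -87769/(-37907150) = -87769*(-1/37907150) = 87769/37907150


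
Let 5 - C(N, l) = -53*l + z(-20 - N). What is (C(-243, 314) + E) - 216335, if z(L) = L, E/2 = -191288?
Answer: -582487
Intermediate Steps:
E = -382576 (E = 2*(-191288) = -382576)
C(N, l) = 25 + N + 53*l (C(N, l) = 5 - (-53*l + (-20 - N)) = 5 - (-20 - N - 53*l) = 5 + (20 + N + 53*l) = 25 + N + 53*l)
(C(-243, 314) + E) - 216335 = ((25 - 243 + 53*314) - 382576) - 216335 = ((25 - 243 + 16642) - 382576) - 216335 = (16424 - 382576) - 216335 = -366152 - 216335 = -582487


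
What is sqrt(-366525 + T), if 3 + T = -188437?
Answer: I*sqrt(554965) ≈ 744.96*I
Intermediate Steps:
T = -188440 (T = -3 - 188437 = -188440)
sqrt(-366525 + T) = sqrt(-366525 - 188440) = sqrt(-554965) = I*sqrt(554965)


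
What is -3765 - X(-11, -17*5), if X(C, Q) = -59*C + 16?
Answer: -4430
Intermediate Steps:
X(C, Q) = 16 - 59*C
-3765 - X(-11, -17*5) = -3765 - (16 - 59*(-11)) = -3765 - (16 + 649) = -3765 - 1*665 = -3765 - 665 = -4430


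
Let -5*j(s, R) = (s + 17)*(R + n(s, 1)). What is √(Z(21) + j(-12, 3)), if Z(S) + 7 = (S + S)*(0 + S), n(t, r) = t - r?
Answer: √885 ≈ 29.749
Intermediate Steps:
Z(S) = -7 + 2*S² (Z(S) = -7 + (S + S)*(0 + S) = -7 + (2*S)*S = -7 + 2*S²)
j(s, R) = -(17 + s)*(-1 + R + s)/5 (j(s, R) = -(s + 17)*(R + (s - 1*1))/5 = -(17 + s)*(R + (s - 1))/5 = -(17 + s)*(R + (-1 + s))/5 = -(17 + s)*(-1 + R + s)/5)
√(Z(21) + j(-12, 3)) = √((-7 + 2*21²) + (17/5 - 17/5*3 - 16/5*(-12) - ⅕*(-12)² - ⅕*3*(-12))) = √((-7 + 2*441) + (17/5 - 51/5 + 192/5 - ⅕*144 + 36/5)) = √((-7 + 882) + (17/5 - 51/5 + 192/5 - 144/5 + 36/5)) = √(875 + 10) = √885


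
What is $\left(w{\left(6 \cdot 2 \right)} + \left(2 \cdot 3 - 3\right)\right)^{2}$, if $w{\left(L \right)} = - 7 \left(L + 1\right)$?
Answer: $7744$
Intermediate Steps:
$w{\left(L \right)} = -7 - 7 L$ ($w{\left(L \right)} = - 7 \left(1 + L\right) = -7 - 7 L$)
$\left(w{\left(6 \cdot 2 \right)} + \left(2 \cdot 3 - 3\right)\right)^{2} = \left(\left(-7 - 7 \cdot 6 \cdot 2\right) + \left(2 \cdot 3 - 3\right)\right)^{2} = \left(\left(-7 - 84\right) + \left(6 - 3\right)\right)^{2} = \left(\left(-7 - 84\right) + 3\right)^{2} = \left(-91 + 3\right)^{2} = \left(-88\right)^{2} = 7744$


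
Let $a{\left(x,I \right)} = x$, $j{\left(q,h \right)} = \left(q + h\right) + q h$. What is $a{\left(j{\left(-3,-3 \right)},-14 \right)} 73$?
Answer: $219$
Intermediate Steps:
$j{\left(q,h \right)} = h + q + h q$ ($j{\left(q,h \right)} = \left(h + q\right) + h q = h + q + h q$)
$a{\left(j{\left(-3,-3 \right)},-14 \right)} 73 = \left(-3 - 3 - -9\right) 73 = \left(-3 - 3 + 9\right) 73 = 3 \cdot 73 = 219$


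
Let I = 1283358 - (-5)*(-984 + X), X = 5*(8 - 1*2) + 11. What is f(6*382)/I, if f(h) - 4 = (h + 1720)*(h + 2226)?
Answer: 18126220/1278643 ≈ 14.176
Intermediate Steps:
X = 41 (X = 5*(8 - 2) + 11 = 5*6 + 11 = 30 + 11 = 41)
f(h) = 4 + (1720 + h)*(2226 + h) (f(h) = 4 + (h + 1720)*(h + 2226) = 4 + (1720 + h)*(2226 + h))
I = 1278643 (I = 1283358 - (-5)*(-984 + 41) = 1283358 - (-5)*(-943) = 1283358 - 1*4715 = 1283358 - 4715 = 1278643)
f(6*382)/I = (3828724 + (6*382)**2 + 3946*(6*382))/1278643 = (3828724 + 2292**2 + 3946*2292)*(1/1278643) = (3828724 + 5253264 + 9044232)*(1/1278643) = 18126220*(1/1278643) = 18126220/1278643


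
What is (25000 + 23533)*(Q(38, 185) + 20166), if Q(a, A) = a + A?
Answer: 989539337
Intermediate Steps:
Q(a, A) = A + a
(25000 + 23533)*(Q(38, 185) + 20166) = (25000 + 23533)*((185 + 38) + 20166) = 48533*(223 + 20166) = 48533*20389 = 989539337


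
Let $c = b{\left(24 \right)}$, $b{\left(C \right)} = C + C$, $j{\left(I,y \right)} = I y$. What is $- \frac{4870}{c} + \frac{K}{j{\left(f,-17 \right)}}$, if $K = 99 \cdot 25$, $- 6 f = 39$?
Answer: $- \frac{419335}{5304} \approx -79.06$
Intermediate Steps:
$f = - \frac{13}{2}$ ($f = \left(- \frac{1}{6}\right) 39 = - \frac{13}{2} \approx -6.5$)
$K = 2475$
$b{\left(C \right)} = 2 C$
$c = 48$ ($c = 2 \cdot 24 = 48$)
$- \frac{4870}{c} + \frac{K}{j{\left(f,-17 \right)}} = - \frac{4870}{48} + \frac{2475}{\left(- \frac{13}{2}\right) \left(-17\right)} = \left(-4870\right) \frac{1}{48} + \frac{2475}{\frac{221}{2}} = - \frac{2435}{24} + 2475 \cdot \frac{2}{221} = - \frac{2435}{24} + \frac{4950}{221} = - \frac{419335}{5304}$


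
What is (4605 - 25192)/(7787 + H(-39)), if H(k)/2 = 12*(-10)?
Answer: -20587/7547 ≈ -2.7278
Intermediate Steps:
H(k) = -240 (H(k) = 2*(12*(-10)) = 2*(-120) = -240)
(4605 - 25192)/(7787 + H(-39)) = (4605 - 25192)/(7787 - 240) = -20587/7547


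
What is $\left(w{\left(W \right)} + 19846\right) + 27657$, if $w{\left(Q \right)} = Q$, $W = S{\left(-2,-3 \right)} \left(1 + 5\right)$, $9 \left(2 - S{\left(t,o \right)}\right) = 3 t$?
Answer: $47519$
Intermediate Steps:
$S{\left(t,o \right)} = 2 - \frac{t}{3}$ ($S{\left(t,o \right)} = 2 - \frac{3 t}{9} = 2 - \frac{t}{3}$)
$W = 16$ ($W = \left(2 - - \frac{2}{3}\right) \left(1 + 5\right) = \left(2 + \frac{2}{3}\right) 6 = \frac{8}{3} \cdot 6 = 16$)
$\left(w{\left(W \right)} + 19846\right) + 27657 = \left(16 + 19846\right) + 27657 = 19862 + 27657 = 47519$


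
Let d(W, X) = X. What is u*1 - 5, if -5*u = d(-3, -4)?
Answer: -21/5 ≈ -4.2000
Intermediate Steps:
u = ⅘ (u = -⅕*(-4) = ⅘ ≈ 0.80000)
u*1 - 5 = (⅘)*1 - 5 = ⅘ - 5 = -21/5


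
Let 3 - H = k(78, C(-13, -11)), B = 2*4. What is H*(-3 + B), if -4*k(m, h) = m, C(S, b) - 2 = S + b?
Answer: 225/2 ≈ 112.50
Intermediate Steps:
C(S, b) = 2 + S + b (C(S, b) = 2 + (S + b) = 2 + S + b)
B = 8
k(m, h) = -m/4
H = 45/2 (H = 3 - (-1)*78/4 = 3 - 1*(-39/2) = 3 + 39/2 = 45/2 ≈ 22.500)
H*(-3 + B) = 45*(-3 + 8)/2 = (45/2)*5 = 225/2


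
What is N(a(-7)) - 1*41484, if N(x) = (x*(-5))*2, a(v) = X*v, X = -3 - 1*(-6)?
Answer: -41274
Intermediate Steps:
X = 3 (X = -3 + 6 = 3)
a(v) = 3*v
N(x) = -10*x (N(x) = -5*x*2 = -10*x)
N(a(-7)) - 1*41484 = -30*(-7) - 1*41484 = -10*(-21) - 41484 = 210 - 41484 = -41274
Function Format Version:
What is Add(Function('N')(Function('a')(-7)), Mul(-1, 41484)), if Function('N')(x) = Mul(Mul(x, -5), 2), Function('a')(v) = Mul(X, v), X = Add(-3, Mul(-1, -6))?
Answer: -41274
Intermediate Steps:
X = 3 (X = Add(-3, 6) = 3)
Function('a')(v) = Mul(3, v)
Function('N')(x) = Mul(-10, x) (Function('N')(x) = Mul(Mul(-5, x), 2) = Mul(-10, x))
Add(Function('N')(Function('a')(-7)), Mul(-1, 41484)) = Add(Mul(-10, Mul(3, -7)), Mul(-1, 41484)) = Add(Mul(-10, -21), -41484) = Add(210, -41484) = -41274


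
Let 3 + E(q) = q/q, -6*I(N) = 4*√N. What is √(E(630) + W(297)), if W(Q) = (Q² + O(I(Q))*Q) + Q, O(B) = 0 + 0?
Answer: 2*√22126 ≈ 297.50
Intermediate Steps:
I(N) = -2*√N/3
E(q) = -2 (E(q) = -3 + q/q = -3 + 1 = -2)
O(B) = 0
W(Q) = Q + Q² (W(Q) = (Q² + 0*Q) + Q = (Q² + 0) + Q = Q² + Q = Q + Q²)
√(E(630) + W(297)) = √(-2 + 297*(1 + 297)) = √(-2 + 297*298) = √(-2 + 88506) = √88504 = 2*√22126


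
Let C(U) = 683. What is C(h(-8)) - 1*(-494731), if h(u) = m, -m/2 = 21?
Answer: 495414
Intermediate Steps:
m = -42 (m = -2*21 = -42)
h(u) = -42
C(h(-8)) - 1*(-494731) = 683 - 1*(-494731) = 683 + 494731 = 495414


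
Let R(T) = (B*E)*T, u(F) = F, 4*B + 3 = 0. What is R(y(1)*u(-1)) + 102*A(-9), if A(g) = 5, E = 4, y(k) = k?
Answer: 513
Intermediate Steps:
B = -¾ (B = -¾ + (¼)*0 = -¾ + 0 = -¾ ≈ -0.75000)
R(T) = -3*T (R(T) = (-¾*4)*T = -3*T)
R(y(1)*u(-1)) + 102*A(-9) = -3*(-1) + 102*5 = -3*(-1) + 510 = 3 + 510 = 513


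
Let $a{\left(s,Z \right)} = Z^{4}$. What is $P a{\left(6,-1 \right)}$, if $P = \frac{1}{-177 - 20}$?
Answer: $- \frac{1}{197} \approx -0.0050761$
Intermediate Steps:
$P = - \frac{1}{197}$ ($P = \frac{1}{-197} = - \frac{1}{197} \approx -0.0050761$)
$P a{\left(6,-1 \right)} = - \frac{\left(-1\right)^{4}}{197} = \left(- \frac{1}{197}\right) 1 = - \frac{1}{197}$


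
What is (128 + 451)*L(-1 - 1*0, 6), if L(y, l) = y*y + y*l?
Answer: -2895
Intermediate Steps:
L(y, l) = y**2 + l*y
(128 + 451)*L(-1 - 1*0, 6) = (128 + 451)*((-1 - 1*0)*(6 + (-1 - 1*0))) = 579*((-1 + 0)*(6 + (-1 + 0))) = 579*(-(6 - 1)) = 579*(-1*5) = 579*(-5) = -2895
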